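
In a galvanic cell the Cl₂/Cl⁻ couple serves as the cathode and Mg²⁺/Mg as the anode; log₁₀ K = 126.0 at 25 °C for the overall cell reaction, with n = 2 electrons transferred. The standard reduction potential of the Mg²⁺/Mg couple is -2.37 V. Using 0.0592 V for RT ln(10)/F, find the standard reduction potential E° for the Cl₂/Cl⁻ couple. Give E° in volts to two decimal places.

E°cell = (0.0592/n)·log K = (0.0592/2)(126.0) = +3.730 V.
Since Cl₂/Cl⁻ is the cathode and Mg²⁺/Mg the anode, E°cell = E°(Cl₂/Cl⁻) − E°(Mg²⁺/Mg).
So E°(Cl₂/Cl⁻) = E°cell + E°(Mg²⁺/Mg) = +3.730 + (-2.37) = +1.36 V.

+1.36 V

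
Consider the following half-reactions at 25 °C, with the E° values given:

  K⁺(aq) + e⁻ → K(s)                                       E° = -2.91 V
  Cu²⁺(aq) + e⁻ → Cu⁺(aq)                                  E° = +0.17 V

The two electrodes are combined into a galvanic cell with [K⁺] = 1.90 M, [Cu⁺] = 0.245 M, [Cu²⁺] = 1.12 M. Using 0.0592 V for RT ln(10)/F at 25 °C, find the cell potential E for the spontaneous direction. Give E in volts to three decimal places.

+3.103 V

Cu²⁺/Cu⁺ is the cathode (higher E°), K⁺/K the anode: E°cell = +0.17 − (-2.91) = +3.08 V, n = 1.
Overall: Cu²⁺(aq) + K(s) → Cu⁺(aq) + K⁺(aq)
Q = [Cu⁺]·[K⁺] / ([Cu²⁺]); log Q = -0.381.
E = E° − (0.0592/n) log Q = +3.08 − (0.0592/1)(-0.381) = +3.103 V.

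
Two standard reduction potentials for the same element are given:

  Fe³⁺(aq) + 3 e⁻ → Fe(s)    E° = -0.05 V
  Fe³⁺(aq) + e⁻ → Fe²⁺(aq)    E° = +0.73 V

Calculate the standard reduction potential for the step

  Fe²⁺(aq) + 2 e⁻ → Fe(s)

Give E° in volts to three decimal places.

-0.440 V

Sequential free energies add, so n₃E°₃ = n₁E°₁ + n₂E°₂.
With n₃ = 3, and the known step contributing 1×(+0.73) V, the unknown satisfies 2·E° = 3×(-0.05) − 1×(+0.73) = -0.880.
E° = -0.880 / 2 = -0.440 V.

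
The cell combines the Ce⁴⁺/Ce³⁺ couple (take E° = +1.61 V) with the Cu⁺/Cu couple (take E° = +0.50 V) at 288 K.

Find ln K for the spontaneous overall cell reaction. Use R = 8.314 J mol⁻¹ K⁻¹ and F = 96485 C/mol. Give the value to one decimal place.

Cathode: Ce⁴⁺/Ce³⁺; anode: Cu⁺/Cu. E°cell = (+1.61) − (+0.50) = +1.11 V, with n = 1.
ΔG° = −nFE° = −RT ln K, so ln K = nFE°/(RT) = (1)(96485)(+1.11) / ((8.314)(288)) = 44.728.

44.7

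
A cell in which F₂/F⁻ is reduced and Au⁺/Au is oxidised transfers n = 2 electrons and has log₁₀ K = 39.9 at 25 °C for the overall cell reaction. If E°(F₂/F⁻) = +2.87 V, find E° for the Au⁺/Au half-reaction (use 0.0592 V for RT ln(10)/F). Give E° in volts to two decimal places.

E°cell = (0.0592/n)·log K = (0.0592/2)(39.9) = +1.181 V.
Since F₂/F⁻ is the cathode and Au⁺/Au the anode, E°cell = E°(F₂/F⁻) − E°(Au⁺/Au).
So E°(Au⁺/Au) = E°(F₂/F⁻) − E°cell = (+2.87) − (+1.181) = +1.69 V.

+1.69 V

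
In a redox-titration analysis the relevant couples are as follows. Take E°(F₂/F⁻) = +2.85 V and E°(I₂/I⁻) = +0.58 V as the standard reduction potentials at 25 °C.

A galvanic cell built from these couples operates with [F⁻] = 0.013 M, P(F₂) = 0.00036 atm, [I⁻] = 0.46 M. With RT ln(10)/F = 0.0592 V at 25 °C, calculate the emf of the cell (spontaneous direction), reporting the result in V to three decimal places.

+2.260 V

F₂/F⁻ is the cathode (higher E°), I₂/I⁻ the anode: E°cell = +2.85 − (+0.58) = +2.27 V, n = 2.
Overall: F₂(g) + 2 I⁻(aq) → 2 F⁻(aq) + I₂(s)
Q = [F⁻]^2 / (P(F₂)·[I⁻]^2); log Q = 0.346.
E = E° − (0.0592/n) log Q = +2.27 − (0.0592/2)(0.346) = +2.260 V.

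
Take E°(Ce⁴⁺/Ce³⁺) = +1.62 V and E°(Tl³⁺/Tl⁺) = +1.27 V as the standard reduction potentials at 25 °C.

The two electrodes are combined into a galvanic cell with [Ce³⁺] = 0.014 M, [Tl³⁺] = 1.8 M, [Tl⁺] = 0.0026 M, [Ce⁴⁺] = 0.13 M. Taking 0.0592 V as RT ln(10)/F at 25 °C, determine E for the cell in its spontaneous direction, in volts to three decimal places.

Ce⁴⁺/Ce³⁺ is the cathode (higher E°), Tl³⁺/Tl⁺ the anode: E°cell = +1.62 − (+1.27) = +0.35 V, n = 2.
Overall: 2 Ce⁴⁺(aq) + Tl⁺(aq) → 2 Ce³⁺(aq) + Tl³⁺(aq)
Q = [Ce³⁺]^2·[Tl³⁺] / ([Ce⁴⁺]^2·[Tl⁺]); log Q = 0.905.
E = E° − (0.0592/n) log Q = +0.35 − (0.0592/2)(0.905) = +0.323 V.

+0.323 V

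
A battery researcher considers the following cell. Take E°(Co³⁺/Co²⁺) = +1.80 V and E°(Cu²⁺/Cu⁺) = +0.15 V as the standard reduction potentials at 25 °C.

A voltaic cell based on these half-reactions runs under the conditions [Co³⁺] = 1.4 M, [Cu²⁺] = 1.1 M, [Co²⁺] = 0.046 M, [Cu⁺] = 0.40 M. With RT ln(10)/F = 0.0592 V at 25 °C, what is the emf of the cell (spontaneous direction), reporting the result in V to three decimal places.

+1.712 V

Co³⁺/Co²⁺ is the cathode (higher E°), Cu²⁺/Cu⁺ the anode: E°cell = +1.80 − (+0.15) = +1.65 V, n = 1.
Overall: Co³⁺(aq) + Cu⁺(aq) → Co²⁺(aq) + Cu²⁺(aq)
Q = [Co²⁺]·[Cu²⁺] / ([Co³⁺]·[Cu⁺]); log Q = -1.044.
E = E° − (0.0592/n) log Q = +1.65 − (0.0592/1)(-1.044) = +1.712 V.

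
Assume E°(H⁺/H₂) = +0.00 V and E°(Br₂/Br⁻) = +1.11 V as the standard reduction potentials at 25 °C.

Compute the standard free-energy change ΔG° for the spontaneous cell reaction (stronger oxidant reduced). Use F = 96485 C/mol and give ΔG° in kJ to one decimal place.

-214.2 kJ

Br₂/Br⁻ (E° = +1.11 V) is the cathode; H⁺/H₂ (E° = +0.00 V) is the anode, so E°cell = +1.11 V.
Balancing electrons gives n = 2 (lcm of 2 and 2).
ΔG° = −nFE° = −(2)(96485)(+1.11) = -214,197 J = -214.2 kJ.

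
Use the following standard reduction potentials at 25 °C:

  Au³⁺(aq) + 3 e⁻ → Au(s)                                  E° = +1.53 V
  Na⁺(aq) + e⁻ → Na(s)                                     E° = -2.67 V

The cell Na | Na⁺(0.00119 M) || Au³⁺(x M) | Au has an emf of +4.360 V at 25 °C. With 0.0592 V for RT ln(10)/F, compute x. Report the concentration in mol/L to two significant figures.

0.22 M

Au³⁺/Au is the cathode, Na⁺/Na the anode: E°cell = +4.20 V, n = 3.
Overall reaction: Au³⁺(aq) + 3 Na(s) → Au(s) + 3 Na⁺(aq); Q = [Na⁺]^3/[Au³⁺]^1.
From E = E° − (0.0592/n) log Q: log Q = (E° − E)·n/0.0592 = (+4.20 − (+4.360))·3/0.0592 = -8.1081.
So 1·log[Au³⁺] = 3·log(0.00119) − log Q = -8.7734 − (-8.1081) = -0.6653; [Au³⁺] = 10^(-0.6653) ≈ 0.22 M.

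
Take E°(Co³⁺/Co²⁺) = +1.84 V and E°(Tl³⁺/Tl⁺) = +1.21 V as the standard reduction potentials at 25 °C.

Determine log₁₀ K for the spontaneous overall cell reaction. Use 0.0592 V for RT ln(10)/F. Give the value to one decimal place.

21.3

Cathode: Co³⁺/Co²⁺; anode: Tl³⁺/Tl⁺. E°cell = +0.63 V, n = 2.
log K = nE°cell / 0.0592 = (2)(+0.63) / 0.0592 = 21.3.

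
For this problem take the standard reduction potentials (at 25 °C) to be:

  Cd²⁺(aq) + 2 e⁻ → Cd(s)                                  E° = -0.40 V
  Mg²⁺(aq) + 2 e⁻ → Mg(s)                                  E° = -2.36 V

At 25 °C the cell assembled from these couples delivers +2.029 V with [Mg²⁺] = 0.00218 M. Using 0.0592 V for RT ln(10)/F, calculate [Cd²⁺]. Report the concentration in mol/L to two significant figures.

0.47 M

Cd²⁺/Cd is the cathode, Mg²⁺/Mg the anode: E°cell = +1.96 V, n = 2.
Overall reaction: Cd²⁺(aq) + Mg(s) → Cd(s) + Mg²⁺(aq); Q = [Mg²⁺]^1/[Cd²⁺]^1.
From E = E° − (0.0592/n) log Q: log Q = (E° − E)·n/0.0592 = (+1.96 − (+2.029))·2/0.0592 = -2.3311.
So 1·log[Cd²⁺] = 1·log(0.00218) − log Q = -2.6615 − (-2.3311) = -0.3304; [Cd²⁺] = 10^(-0.3304) ≈ 0.47 M.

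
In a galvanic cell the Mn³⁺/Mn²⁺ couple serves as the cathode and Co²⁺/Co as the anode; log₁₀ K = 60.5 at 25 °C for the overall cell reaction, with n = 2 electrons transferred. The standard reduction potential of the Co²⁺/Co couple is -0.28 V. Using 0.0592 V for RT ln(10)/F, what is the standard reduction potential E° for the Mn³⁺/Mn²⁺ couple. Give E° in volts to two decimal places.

E°cell = (0.0592/n)·log K = (0.0592/2)(60.5) = +1.791 V.
Since Mn³⁺/Mn²⁺ is the cathode and Co²⁺/Co the anode, E°cell = E°(Mn³⁺/Mn²⁺) − E°(Co²⁺/Co).
So E°(Mn³⁺/Mn²⁺) = E°cell + E°(Co²⁺/Co) = +1.791 + (-0.28) = +1.51 V.

+1.51 V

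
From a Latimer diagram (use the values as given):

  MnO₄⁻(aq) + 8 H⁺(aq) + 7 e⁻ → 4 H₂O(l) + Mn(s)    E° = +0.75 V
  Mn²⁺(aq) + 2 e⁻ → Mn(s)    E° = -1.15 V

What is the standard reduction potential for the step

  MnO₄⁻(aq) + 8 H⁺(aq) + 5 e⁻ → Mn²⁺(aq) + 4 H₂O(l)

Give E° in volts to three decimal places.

Sequential free energies add, so n₃E°₃ = n₁E°₁ + n₂E°₂.
With n₃ = 7, and the known step contributing 2×(-1.15) V, the unknown satisfies 5·E° = 7×(+0.75) − 2×(-1.15) = +7.550.
E° = +7.550 / 5 = +1.510 V.

+1.510 V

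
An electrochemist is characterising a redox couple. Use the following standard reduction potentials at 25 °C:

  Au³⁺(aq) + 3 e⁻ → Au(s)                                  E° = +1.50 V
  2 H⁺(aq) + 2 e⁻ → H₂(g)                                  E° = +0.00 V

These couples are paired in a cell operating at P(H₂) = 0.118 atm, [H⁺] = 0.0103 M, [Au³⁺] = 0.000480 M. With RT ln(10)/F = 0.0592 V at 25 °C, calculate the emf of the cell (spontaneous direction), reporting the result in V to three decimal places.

+1.525 V

Au³⁺/Au is the cathode (higher E°), H⁺/H₂ the anode: E°cell = +1.50 − (+0.00) = +1.50 V, n = 6.
Overall: 2 Au³⁺(aq) + 3 H₂(g) → 2 Au(s) + 6 H⁺(aq)
Q = [H⁺]^6 / ([Au³⁺]^2·P(H₂)^3); log Q = -2.501.
E = E° − (0.0592/n) log Q = +1.50 − (0.0592/6)(-2.501) = +1.525 V.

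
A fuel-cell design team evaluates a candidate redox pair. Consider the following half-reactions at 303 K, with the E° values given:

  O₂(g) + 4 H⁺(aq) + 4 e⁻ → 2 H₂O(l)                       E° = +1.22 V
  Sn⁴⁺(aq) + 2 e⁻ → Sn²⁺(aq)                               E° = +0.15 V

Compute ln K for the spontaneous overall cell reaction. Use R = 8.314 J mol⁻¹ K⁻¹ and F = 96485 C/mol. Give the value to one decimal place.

163.9

Cathode: O₂/H₂O; anode: Sn⁴⁺/Sn²⁺. E°cell = (+1.22) − (+0.15) = +1.07 V, with n = 4.
ΔG° = −nFE° = −RT ln K, so ln K = nFE°/(RT) = (4)(96485)(+1.07) / ((8.314)(303)) = 163.927.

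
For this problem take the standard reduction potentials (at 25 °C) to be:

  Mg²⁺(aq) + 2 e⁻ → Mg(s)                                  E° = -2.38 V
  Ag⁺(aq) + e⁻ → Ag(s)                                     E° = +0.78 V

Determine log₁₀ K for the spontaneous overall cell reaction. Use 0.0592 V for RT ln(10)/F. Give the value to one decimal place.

Cathode: Ag⁺/Ag; anode: Mg²⁺/Mg. E°cell = +3.16 V, n = 2.
log K = nE°cell / 0.0592 = (2)(+3.16) / 0.0592 = 106.8.

106.8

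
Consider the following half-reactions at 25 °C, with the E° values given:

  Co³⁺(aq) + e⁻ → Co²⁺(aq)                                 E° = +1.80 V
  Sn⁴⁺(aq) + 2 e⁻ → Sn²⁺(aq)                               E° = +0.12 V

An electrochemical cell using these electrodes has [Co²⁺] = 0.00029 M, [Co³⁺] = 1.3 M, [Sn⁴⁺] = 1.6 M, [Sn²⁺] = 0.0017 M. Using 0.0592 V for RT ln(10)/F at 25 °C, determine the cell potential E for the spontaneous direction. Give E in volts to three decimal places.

Co³⁺/Co²⁺ is the cathode (higher E°), Sn⁴⁺/Sn²⁺ the anode: E°cell = +1.80 − (+0.12) = +1.68 V, n = 2.
Overall: 2 Co³⁺(aq) + Sn²⁺(aq) → 2 Co²⁺(aq) + Sn⁴⁺(aq)
Q = [Co²⁺]^2·[Sn⁴⁺] / ([Co³⁺]^2·[Sn²⁺]); log Q = -4.329.
E = E° − (0.0592/n) log Q = +1.68 − (0.0592/2)(-4.329) = +1.808 V.

+1.808 V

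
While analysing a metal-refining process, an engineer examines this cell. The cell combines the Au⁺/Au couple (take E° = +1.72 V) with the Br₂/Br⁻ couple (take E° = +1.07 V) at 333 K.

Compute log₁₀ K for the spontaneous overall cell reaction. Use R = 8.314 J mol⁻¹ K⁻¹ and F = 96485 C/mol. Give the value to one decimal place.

19.7

Cathode: Au⁺/Au; anode: Br₂/Br⁻. E°cell = (+1.72) − (+1.07) = +0.65 V, with n = 2.
ΔG° = −nFE° = −RT ln K, so ln K = nFE°/(RT) = (2)(96485)(+0.65) / ((8.314)(333)) = 45.305.
log₁₀ K = 45.305 / ln 10 = 19.7.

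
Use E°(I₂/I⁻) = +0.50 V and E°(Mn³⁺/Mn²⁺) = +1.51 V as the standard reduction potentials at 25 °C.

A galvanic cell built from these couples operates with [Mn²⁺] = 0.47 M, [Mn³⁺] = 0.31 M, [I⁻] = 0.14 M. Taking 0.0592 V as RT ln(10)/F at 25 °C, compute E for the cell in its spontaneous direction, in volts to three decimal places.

+0.949 V

Mn³⁺/Mn²⁺ is the cathode (higher E°), I₂/I⁻ the anode: E°cell = +1.51 − (+0.50) = +1.01 V, n = 2.
Overall: 2 Mn³⁺(aq) + 2 I⁻(aq) → 2 Mn²⁺(aq) + I₂(s)
Q = [Mn²⁺]^2 / ([Mn³⁺]^2·[I⁻]^2); log Q = 2.069.
E = E° − (0.0592/n) log Q = +1.01 − (0.0592/2)(2.069) = +0.949 V.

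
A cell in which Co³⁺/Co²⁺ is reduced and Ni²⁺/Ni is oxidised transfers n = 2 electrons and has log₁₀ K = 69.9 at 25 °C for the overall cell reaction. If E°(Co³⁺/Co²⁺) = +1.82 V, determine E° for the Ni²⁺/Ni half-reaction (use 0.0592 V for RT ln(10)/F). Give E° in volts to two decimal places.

E°cell = (0.0592/n)·log K = (0.0592/2)(69.9) = +2.069 V.
Since Co³⁺/Co²⁺ is the cathode and Ni²⁺/Ni the anode, E°cell = E°(Co³⁺/Co²⁺) − E°(Ni²⁺/Ni).
So E°(Ni²⁺/Ni) = E°(Co³⁺/Co²⁺) − E°cell = (+1.82) − (+2.069) = -0.25 V.

-0.25 V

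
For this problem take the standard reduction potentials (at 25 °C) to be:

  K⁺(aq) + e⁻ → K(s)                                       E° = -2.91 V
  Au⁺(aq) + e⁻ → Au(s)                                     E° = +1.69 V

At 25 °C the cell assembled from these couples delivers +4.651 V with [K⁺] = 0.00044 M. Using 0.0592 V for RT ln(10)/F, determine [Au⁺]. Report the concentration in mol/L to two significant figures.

Au⁺/Au is the cathode, K⁺/K the anode: E°cell = +4.60 V, n = 1.
Overall reaction: Au⁺(aq) + K(s) → Au(s) + K⁺(aq); Q = [K⁺]^1/[Au⁺]^1.
From E = E° − (0.0592/n) log Q: log Q = (E° − E)·n/0.0592 = (+4.60 − (+4.651))·1/0.0592 = -0.8615.
So 1·log[Au⁺] = 1·log(0.00044) − log Q = -3.3565 − (-0.8615) = -2.4950; [Au⁺] = 10^(-2.4950) ≈ 0.0032 M.

0.0032 M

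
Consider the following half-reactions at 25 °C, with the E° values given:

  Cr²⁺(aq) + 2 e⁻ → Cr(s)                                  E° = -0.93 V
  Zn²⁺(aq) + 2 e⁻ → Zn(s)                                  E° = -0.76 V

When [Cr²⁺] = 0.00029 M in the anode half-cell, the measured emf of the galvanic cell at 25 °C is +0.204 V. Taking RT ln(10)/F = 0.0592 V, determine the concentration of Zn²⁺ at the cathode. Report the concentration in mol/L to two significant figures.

0.0041 M

Zn²⁺/Zn is the cathode, Cr²⁺/Cr the anode: E°cell = +0.17 V, n = 2.
Overall reaction: Zn²⁺(aq) + Cr(s) → Zn(s) + Cr²⁺(aq); Q = [Cr²⁺]^1/[Zn²⁺]^1.
From E = E° − (0.0592/n) log Q: log Q = (E° − E)·n/0.0592 = (+0.17 − (+0.204))·2/0.0592 = -1.1486.
So 1·log[Zn²⁺] = 1·log(0.00029) − log Q = -3.5376 − (-1.1486) = -2.3890; [Zn²⁺] = 10^(-2.3890) ≈ 0.0041 M.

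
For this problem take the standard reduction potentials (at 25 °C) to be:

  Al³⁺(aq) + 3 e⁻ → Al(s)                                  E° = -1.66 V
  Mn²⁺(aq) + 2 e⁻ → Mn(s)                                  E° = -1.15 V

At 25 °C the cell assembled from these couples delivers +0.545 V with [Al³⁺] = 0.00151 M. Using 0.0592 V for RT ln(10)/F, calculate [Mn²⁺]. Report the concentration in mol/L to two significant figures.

0.20 M

Mn²⁺/Mn is the cathode, Al³⁺/Al the anode: E°cell = +0.51 V, n = 6.
Overall reaction: 3 Mn²⁺(aq) + 2 Al(s) → 3 Mn(s) + 2 Al³⁺(aq); Q = [Al³⁺]^2/[Mn²⁺]^3.
From E = E° − (0.0592/n) log Q: log Q = (E° − E)·n/0.0592 = (+0.51 − (+0.545))·6/0.0592 = -3.5473.
So 3·log[Mn²⁺] = 2·log(0.00151) − log Q = -5.6420 − (-3.5473) = -2.0947; log[Mn²⁺] = -2.0947 / 3 = -0.6982; [Mn²⁺] = 10^(-0.6982) ≈ 0.20 M.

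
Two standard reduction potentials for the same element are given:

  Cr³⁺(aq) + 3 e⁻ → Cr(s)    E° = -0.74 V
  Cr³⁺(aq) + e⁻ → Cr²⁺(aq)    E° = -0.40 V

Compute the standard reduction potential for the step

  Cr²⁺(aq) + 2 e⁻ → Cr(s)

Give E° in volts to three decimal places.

Sequential free energies add, so n₃E°₃ = n₁E°₁ + n₂E°₂.
With n₃ = 3, and the known step contributing 1×(-0.40) V, the unknown satisfies 2·E° = 3×(-0.74) − 1×(-0.40) = -1.820.
E° = -1.820 / 2 = -0.910 V.

-0.910 V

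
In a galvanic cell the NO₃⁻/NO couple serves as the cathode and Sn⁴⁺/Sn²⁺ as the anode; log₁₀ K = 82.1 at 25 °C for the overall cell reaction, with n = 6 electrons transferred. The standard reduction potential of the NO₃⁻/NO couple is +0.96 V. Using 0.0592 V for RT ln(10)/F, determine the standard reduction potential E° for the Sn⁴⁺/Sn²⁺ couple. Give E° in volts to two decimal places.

E°cell = (0.0592/n)·log K = (0.0592/6)(82.1) = +0.810 V.
Since NO₃⁻/NO is the cathode and Sn⁴⁺/Sn²⁺ the anode, E°cell = E°(NO₃⁻/NO) − E°(Sn⁴⁺/Sn²⁺).
So E°(Sn⁴⁺/Sn²⁺) = E°(NO₃⁻/NO) − E°cell = (+0.96) − (+0.810) = +0.15 V.

+0.15 V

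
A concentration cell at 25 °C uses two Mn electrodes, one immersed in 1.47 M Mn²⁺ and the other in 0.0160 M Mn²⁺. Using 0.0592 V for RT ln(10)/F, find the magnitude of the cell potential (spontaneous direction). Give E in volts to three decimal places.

+0.058 V

For a concentration cell E°cell = 0. The 1.47 M side is the cathode (reduction is favoured where [Mn²⁺] is higher).
With n = 2, E = −(0.0592/2) log([Mn²⁺]ₐₙ/[Mn²⁺]꜀ₐₜ) = −(0.0592/2) log(0.016/1.47) = −(0.0592/2)(-1.963) = +0.058 V.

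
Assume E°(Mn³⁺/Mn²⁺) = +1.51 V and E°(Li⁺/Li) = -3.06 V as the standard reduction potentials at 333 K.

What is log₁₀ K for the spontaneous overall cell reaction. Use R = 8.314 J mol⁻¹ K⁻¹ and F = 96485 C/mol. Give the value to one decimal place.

69.2

Cathode: Mn³⁺/Mn²⁺; anode: Li⁺/Li. E°cell = (+1.51) − (-3.06) = +4.57 V, with n = 1.
ΔG° = −nFE° = −RT ln K, so ln K = nFE°/(RT) = (1)(96485)(+4.57) / ((8.314)(333)) = 159.266.
log₁₀ K = 159.266 / ln 10 = 69.2.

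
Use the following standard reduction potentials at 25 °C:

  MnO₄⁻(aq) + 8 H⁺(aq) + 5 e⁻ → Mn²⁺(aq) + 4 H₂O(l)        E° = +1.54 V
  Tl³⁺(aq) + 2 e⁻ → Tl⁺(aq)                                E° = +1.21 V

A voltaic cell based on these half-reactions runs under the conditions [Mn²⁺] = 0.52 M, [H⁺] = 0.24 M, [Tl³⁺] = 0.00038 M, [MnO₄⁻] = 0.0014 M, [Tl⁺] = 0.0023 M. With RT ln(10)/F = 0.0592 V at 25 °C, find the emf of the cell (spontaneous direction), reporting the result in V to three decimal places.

MnO₄⁻/Mn²⁺ is the cathode (higher E°), Tl³⁺/Tl⁺ the anode: E°cell = +1.54 − (+1.21) = +0.33 V, n = 10.
Overall: 2 MnO₄⁻(aq) + 16 H⁺(aq) + 5 Tl⁺(aq) → 2 Mn²⁺(aq) + 8 H₂O(l) + 5 Tl³⁺(aq)
Q = [Mn²⁺]^2·[Tl³⁺]^5 / ([MnO₄⁻]^2·[H⁺]^16·[Tl⁺]^5); log Q = 11.147.
E = E° − (0.0592/n) log Q = +0.33 − (0.0592/10)(11.147) = +0.264 V.

+0.264 V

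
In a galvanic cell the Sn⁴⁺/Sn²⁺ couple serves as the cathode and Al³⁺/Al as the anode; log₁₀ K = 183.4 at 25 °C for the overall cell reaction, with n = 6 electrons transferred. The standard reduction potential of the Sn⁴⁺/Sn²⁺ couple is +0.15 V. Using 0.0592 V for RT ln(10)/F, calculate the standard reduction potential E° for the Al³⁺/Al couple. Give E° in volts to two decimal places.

-1.66 V

E°cell = (0.0592/n)·log K = (0.0592/6)(183.4) = +1.810 V.
Since Sn⁴⁺/Sn²⁺ is the cathode and Al³⁺/Al the anode, E°cell = E°(Sn⁴⁺/Sn²⁺) − E°(Al³⁺/Al).
So E°(Al³⁺/Al) = E°(Sn⁴⁺/Sn²⁺) − E°cell = (+0.15) − (+1.810) = -1.66 V.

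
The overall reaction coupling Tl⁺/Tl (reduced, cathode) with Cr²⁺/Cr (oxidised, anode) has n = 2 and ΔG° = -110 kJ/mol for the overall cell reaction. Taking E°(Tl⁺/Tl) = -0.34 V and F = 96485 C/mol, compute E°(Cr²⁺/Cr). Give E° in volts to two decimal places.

-0.91 V

E°cell = −ΔG°/(nF) = −(-110×10³)/((2)(96485)) = +0.570 V.
Since Tl⁺/Tl is the cathode and Cr²⁺/Cr the anode, E°cell = E°(Tl⁺/Tl) − E°(Cr²⁺/Cr).
So E°(Cr²⁺/Cr) = E°(Tl⁺/Tl) − E°cell = (-0.34) − (+0.570) = -0.91 V.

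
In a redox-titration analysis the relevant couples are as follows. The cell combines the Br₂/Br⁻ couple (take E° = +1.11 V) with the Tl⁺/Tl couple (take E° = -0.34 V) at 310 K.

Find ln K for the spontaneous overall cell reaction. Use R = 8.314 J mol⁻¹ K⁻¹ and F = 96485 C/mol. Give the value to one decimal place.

108.6

Cathode: Br₂/Br⁻; anode: Tl⁺/Tl. E°cell = (+1.11) − (-0.34) = +1.45 V, with n = 2.
ΔG° = −nFE° = −RT ln K, so ln K = nFE°/(RT) = (2)(96485)(+1.45) / ((8.314)(310)) = 108.564.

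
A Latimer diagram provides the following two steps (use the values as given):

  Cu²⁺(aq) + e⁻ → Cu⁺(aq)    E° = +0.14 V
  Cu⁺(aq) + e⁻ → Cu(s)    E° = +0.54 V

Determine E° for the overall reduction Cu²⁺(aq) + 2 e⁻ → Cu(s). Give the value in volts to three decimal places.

Standard free energies of sequential steps add: ΔG°₃ = ΔG°₁ + ΔG°₂, so n₃E°₃ = n₁E°₁ + n₂E°₂.
E°₃ = (1×+0.14 + 1×+0.54) / 2 = (+0.680) / 2 = +0.340 V.

+0.340 V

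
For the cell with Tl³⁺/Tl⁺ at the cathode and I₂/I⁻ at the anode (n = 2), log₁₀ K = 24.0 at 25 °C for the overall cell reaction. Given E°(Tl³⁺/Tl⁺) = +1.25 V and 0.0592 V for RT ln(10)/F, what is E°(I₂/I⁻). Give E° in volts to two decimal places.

+0.54 V

E°cell = (0.0592/n)·log K = (0.0592/2)(24.0) = +0.710 V.
Since Tl³⁺/Tl⁺ is the cathode and I₂/I⁻ the anode, E°cell = E°(Tl³⁺/Tl⁺) − E°(I₂/I⁻).
So E°(I₂/I⁻) = E°(Tl³⁺/Tl⁺) − E°cell = (+1.25) − (+0.710) = +0.54 V.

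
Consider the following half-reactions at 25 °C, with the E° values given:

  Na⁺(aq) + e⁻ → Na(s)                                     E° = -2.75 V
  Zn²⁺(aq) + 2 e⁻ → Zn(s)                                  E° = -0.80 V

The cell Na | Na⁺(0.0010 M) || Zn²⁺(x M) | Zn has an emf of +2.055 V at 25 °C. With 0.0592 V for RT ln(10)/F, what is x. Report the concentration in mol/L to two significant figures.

Zn²⁺/Zn is the cathode, Na⁺/Na the anode: E°cell = +1.95 V, n = 2.
Overall reaction: Zn²⁺(aq) + 2 Na(s) → Zn(s) + 2 Na⁺(aq); Q = [Na⁺]^2/[Zn²⁺]^1.
From E = E° − (0.0592/n) log Q: log Q = (E° − E)·n/0.0592 = (+1.95 − (+2.055))·2/0.0592 = -3.5473.
So 1·log[Zn²⁺] = 2·log(0.001) − log Q = -6.0000 − (-3.5473) = -2.4527; [Zn²⁺] = 10^(-2.4527) ≈ 0.0035 M.

0.0035 M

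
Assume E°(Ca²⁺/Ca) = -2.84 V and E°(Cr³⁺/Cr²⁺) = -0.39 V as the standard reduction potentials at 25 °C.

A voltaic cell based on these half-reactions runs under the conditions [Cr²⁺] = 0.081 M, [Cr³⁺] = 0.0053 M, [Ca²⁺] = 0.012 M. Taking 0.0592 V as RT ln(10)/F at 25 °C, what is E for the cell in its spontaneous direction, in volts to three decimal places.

Cr³⁺/Cr²⁺ is the cathode (higher E°), Ca²⁺/Ca the anode: E°cell = -0.39 − (-2.84) = +2.45 V, n = 2.
Overall: 2 Cr³⁺(aq) + Ca(s) → 2 Cr²⁺(aq) + Ca²⁺(aq)
Q = [Cr²⁺]^2·[Ca²⁺] / ([Cr³⁺]^2); log Q = 0.448.
E = E° − (0.0592/n) log Q = +2.45 − (0.0592/2)(0.448) = +2.437 V.

+2.437 V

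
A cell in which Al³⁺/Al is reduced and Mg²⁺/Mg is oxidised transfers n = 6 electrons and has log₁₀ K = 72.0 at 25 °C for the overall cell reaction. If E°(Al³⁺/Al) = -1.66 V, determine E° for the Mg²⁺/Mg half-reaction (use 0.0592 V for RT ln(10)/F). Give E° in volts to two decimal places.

E°cell = (0.0592/n)·log K = (0.0592/6)(72.0) = +0.710 V.
Since Al³⁺/Al is the cathode and Mg²⁺/Mg the anode, E°cell = E°(Al³⁺/Al) − E°(Mg²⁺/Mg).
So E°(Mg²⁺/Mg) = E°(Al³⁺/Al) − E°cell = (-1.66) − (+0.710) = -2.37 V.

-2.37 V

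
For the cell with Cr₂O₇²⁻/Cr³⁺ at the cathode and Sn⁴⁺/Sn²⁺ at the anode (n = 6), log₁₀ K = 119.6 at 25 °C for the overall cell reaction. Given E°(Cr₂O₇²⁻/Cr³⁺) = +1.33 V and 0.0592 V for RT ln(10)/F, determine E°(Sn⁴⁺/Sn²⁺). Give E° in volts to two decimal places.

E°cell = (0.0592/n)·log K = (0.0592/6)(119.6) = +1.180 V.
Since Cr₂O₇²⁻/Cr³⁺ is the cathode and Sn⁴⁺/Sn²⁺ the anode, E°cell = E°(Cr₂O₇²⁻/Cr³⁺) − E°(Sn⁴⁺/Sn²⁺).
So E°(Sn⁴⁺/Sn²⁺) = E°(Cr₂O₇²⁻/Cr³⁺) − E°cell = (+1.33) − (+1.180) = +0.15 V.

+0.15 V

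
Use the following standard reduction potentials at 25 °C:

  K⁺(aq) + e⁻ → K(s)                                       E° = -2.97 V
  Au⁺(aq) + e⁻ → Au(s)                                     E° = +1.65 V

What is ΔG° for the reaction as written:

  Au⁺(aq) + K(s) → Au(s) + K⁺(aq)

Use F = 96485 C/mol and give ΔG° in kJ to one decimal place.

As written, Au⁺/Au is reduced (cathode) and K⁺/K is oxidised (anode), so E°cell = (+1.65) − (-2.97) = +4.62 V.
Balancing electrons gives n = 1.
ΔG° = −nFE° = −(1)(96485)(+4.62) = -445,761 J = -445.8 kJ.

-445.8 kJ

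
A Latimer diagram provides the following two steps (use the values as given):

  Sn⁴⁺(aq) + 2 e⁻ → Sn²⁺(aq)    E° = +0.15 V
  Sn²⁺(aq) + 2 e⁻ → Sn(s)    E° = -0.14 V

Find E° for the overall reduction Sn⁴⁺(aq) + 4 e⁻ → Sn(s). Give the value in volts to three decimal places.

+0.005 V

Standard free energies of sequential steps add: ΔG°₃ = ΔG°₁ + ΔG°₂, so n₃E°₃ = n₁E°₁ + n₂E°₂.
E°₃ = (2×+0.15 + 2×-0.14) / 4 = (+0.020) / 4 = +0.005 V.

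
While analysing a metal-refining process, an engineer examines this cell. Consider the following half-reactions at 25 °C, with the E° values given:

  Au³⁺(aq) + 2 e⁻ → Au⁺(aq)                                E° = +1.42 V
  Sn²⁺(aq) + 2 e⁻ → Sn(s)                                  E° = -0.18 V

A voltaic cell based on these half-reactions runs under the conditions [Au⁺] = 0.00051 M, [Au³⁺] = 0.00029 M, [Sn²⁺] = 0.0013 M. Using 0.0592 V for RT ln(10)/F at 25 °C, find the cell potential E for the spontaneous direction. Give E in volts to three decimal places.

Au³⁺/Au⁺ is the cathode (higher E°), Sn²⁺/Sn the anode: E°cell = +1.42 − (-0.18) = +1.60 V, n = 2.
Overall: Au³⁺(aq) + Sn(s) → Au⁺(aq) + Sn²⁺(aq)
Q = [Au⁺]·[Sn²⁺] / ([Au³⁺]); log Q = -2.641.
E = E° − (0.0592/n) log Q = +1.60 − (0.0592/2)(-2.641) = +1.678 V.

+1.678 V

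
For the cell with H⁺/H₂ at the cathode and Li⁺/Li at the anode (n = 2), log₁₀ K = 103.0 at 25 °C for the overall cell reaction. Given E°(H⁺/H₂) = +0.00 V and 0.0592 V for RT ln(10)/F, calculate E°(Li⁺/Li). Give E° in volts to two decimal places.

E°cell = (0.0592/n)·log K = (0.0592/2)(103.0) = +3.049 V.
Since H⁺/H₂ is the cathode and Li⁺/Li the anode, E°cell = E°(H⁺/H₂) − E°(Li⁺/Li).
So E°(Li⁺/Li) = E°(H⁺/H₂) − E°cell = (+0.00) − (+3.049) = -3.05 V.

-3.05 V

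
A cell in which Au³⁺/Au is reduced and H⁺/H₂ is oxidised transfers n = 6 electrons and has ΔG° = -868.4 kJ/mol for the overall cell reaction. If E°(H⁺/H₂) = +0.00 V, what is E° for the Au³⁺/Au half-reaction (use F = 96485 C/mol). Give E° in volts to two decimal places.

+1.50 V

E°cell = −ΔG°/(nF) = −(-868.4×10³)/((6)(96485)) = +1.500 V.
Since Au³⁺/Au is the cathode and H⁺/H₂ the anode, E°cell = E°(Au³⁺/Au) − E°(H⁺/H₂).
So E°(Au³⁺/Au) = E°cell + E°(H⁺/H₂) = +1.500 + (+0.00) = +1.50 V.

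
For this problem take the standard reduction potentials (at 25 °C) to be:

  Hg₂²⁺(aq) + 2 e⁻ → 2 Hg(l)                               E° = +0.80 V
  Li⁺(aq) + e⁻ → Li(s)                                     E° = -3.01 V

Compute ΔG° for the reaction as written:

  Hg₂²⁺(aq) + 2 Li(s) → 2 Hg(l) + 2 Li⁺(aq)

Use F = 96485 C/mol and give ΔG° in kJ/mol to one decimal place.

As written, Hg₂²⁺/Hg is reduced (cathode) and Li⁺/Li is oxidised (anode), so E°cell = (+0.80) − (-3.01) = +3.81 V.
Balancing electrons gives n = 2.
ΔG° = −nFE° = −(2)(96485)(+3.81) = -735,216 J = -735.2 kJ/mol.

-735.2 kJ/mol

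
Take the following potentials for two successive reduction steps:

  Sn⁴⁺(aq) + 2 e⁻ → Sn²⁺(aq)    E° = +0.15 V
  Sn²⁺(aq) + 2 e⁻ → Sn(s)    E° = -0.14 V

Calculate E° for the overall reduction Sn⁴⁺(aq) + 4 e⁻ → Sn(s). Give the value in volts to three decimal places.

Adding the free-energy changes (−nFE°) of the two steps gives −n₃FE°₃ = −n₁FE°₁ − n₂FE°₂.
E°₃ = (2×+0.15 + 2×-0.14) / 4 = (+0.020) / 4 = +0.005 V.

+0.005 V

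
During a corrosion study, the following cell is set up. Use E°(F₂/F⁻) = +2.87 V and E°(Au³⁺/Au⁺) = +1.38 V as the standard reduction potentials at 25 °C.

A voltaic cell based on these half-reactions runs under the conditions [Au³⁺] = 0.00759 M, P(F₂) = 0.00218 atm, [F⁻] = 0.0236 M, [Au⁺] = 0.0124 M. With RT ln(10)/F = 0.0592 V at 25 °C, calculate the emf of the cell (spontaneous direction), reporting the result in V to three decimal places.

+1.514 V

F₂/F⁻ is the cathode (higher E°), Au³⁺/Au⁺ the anode: E°cell = +2.87 − (+1.38) = +1.49 V, n = 2.
Overall: F₂(g) + Au⁺(aq) → 2 F⁻(aq) + Au³⁺(aq)
Q = [F⁻]^2·[Au³⁺] / (P(F₂)·[Au⁺]); log Q = -0.806.
E = E° − (0.0592/n) log Q = +1.49 − (0.0592/2)(-0.806) = +1.514 V.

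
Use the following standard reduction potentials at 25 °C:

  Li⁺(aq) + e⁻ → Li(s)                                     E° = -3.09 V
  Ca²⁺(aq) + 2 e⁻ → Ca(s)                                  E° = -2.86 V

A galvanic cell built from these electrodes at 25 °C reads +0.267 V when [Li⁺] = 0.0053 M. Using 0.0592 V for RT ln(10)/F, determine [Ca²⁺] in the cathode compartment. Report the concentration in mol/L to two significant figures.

0.00050 M

Ca²⁺/Ca is the cathode, Li⁺/Li the anode: E°cell = +0.23 V, n = 2.
Overall reaction: Ca²⁺(aq) + 2 Li(s) → Ca(s) + 2 Li⁺(aq); Q = [Li⁺]^2/[Ca²⁺]^1.
From E = E° − (0.0592/n) log Q: log Q = (E° − E)·n/0.0592 = (+0.23 − (+0.267))·2/0.0592 = -1.2500.
So 1·log[Ca²⁺] = 2·log(0.0053) − log Q = -4.5514 − (-1.2500) = -3.3014; [Ca²⁺] = 10^(-3.3014) ≈ 0.00050 M.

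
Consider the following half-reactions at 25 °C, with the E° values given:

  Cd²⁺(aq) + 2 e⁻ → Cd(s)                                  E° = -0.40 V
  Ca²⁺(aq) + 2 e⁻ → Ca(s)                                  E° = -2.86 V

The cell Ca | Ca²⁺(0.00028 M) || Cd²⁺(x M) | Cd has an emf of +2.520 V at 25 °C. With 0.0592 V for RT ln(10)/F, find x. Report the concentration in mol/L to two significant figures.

Cd²⁺/Cd is the cathode, Ca²⁺/Ca the anode: E°cell = +2.46 V, n = 2.
Overall reaction: Cd²⁺(aq) + Ca(s) → Cd(s) + Ca²⁺(aq); Q = [Ca²⁺]^1/[Cd²⁺]^1.
From E = E° − (0.0592/n) log Q: log Q = (E° − E)·n/0.0592 = (+2.46 − (+2.520))·2/0.0592 = -2.0270.
So 1·log[Cd²⁺] = 1·log(0.00028) − log Q = -3.5528 − (-2.0270) = -1.5258; [Cd²⁺] = 10^(-1.5258) ≈ 0.030 M.

0.030 M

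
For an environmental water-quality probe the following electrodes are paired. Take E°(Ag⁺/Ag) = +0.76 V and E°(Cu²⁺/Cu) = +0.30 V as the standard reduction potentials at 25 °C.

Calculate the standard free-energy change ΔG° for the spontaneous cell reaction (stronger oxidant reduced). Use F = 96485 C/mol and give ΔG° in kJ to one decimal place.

-88.8 kJ

Ag⁺/Ag (E° = +0.76 V) is the cathode; Cu²⁺/Cu (E° = +0.30 V) is the anode, so E°cell = +0.46 V.
Balancing electrons gives n = 2 (lcm of 1 and 2).
ΔG° = −nFE° = −(2)(96485)(+0.46) = -88,766 J = -88.8 kJ.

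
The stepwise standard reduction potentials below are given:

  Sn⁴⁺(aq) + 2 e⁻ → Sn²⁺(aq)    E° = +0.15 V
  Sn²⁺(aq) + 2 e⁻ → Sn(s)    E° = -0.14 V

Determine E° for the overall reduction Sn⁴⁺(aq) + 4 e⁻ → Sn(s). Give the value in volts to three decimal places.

+0.005 V

Since ΔG° = −nFE° is additive over sequential reductions, n₃E°₃ = n₁E°₁ + n₂E°₂.
E°₃ = (2×+0.15 + 2×-0.14) / 4 = (+0.020) / 4 = +0.005 V.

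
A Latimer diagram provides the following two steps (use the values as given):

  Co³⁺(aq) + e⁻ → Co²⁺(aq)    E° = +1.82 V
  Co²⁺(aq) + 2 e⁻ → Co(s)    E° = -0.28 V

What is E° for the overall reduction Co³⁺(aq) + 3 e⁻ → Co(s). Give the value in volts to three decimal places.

+0.420 V

Adding the free-energy changes (−nFE°) of the two steps gives −n₃FE°₃ = −n₁FE°₁ − n₂FE°₂.
E°₃ = (1×+1.82 + 2×-0.28) / 3 = (+1.260) / 3 = +0.420 V.
Simply averaging or adding the two E° values would be wrong; the electron-weighted sum is required.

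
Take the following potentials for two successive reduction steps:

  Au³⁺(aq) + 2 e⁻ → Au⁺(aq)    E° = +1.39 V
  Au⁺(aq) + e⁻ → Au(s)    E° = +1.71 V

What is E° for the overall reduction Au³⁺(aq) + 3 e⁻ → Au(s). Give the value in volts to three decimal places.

Since ΔG° = −nFE° is additive over sequential reductions, n₃E°₃ = n₁E°₁ + n₂E°₂.
E°₃ = (2×+1.39 + 1×+1.71) / 3 = (+4.490) / 3 = +1.497 V.
Simply averaging or adding the two E° values would be wrong; the electron-weighted sum is required.

+1.497 V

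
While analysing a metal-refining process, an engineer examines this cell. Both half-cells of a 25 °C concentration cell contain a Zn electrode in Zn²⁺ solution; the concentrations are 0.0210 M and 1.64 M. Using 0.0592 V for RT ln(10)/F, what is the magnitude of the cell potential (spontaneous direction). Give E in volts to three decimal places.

+0.056 V

For a concentration cell E°cell = 0. The 1.64 M side is the cathode (reduction is favoured where [Zn²⁺] is higher).
With n = 2, E = −(0.0592/2) log([Zn²⁺]ₐₙ/[Zn²⁺]꜀ₐₜ) = −(0.0592/2) log(0.021/1.64) = −(0.0592/2)(-1.893) = +0.056 V.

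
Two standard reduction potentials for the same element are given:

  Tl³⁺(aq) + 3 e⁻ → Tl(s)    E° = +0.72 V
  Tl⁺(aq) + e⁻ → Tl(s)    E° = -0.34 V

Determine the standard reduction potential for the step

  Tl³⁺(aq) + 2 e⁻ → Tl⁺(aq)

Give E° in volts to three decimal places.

Sequential free energies add, so n₃E°₃ = n₁E°₁ + n₂E°₂.
With n₃ = 3, and the known step contributing 1×(-0.34) V, the unknown satisfies 2·E° = 3×(+0.72) − 1×(-0.34) = +2.500.
E° = +2.500 / 2 = +1.250 V.

+1.250 V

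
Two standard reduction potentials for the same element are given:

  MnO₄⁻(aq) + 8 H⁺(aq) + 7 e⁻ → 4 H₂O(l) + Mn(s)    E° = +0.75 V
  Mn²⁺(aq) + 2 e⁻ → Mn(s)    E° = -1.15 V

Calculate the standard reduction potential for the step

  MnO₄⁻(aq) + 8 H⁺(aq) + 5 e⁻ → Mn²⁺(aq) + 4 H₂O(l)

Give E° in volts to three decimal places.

+1.510 V

Sequential free energies add, so n₃E°₃ = n₁E°₁ + n₂E°₂.
With n₃ = 7, and the known step contributing 2×(-1.15) V, the unknown satisfies 5·E° = 7×(+0.75) − 2×(-1.15) = +7.550.
E° = +7.550 / 5 = +1.510 V.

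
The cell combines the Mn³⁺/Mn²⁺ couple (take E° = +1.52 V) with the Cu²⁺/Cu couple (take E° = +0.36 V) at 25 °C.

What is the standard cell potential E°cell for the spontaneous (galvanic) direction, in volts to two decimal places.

+1.16 V

The Mn³⁺/Mn²⁺ couple has the higher reduction potential, so it is the cathode; Cu²⁺/Cu is oxidised at the anode.
E°cell = E°(cathode) − E°(anode) = (+1.52) − (+0.36) = +1.16 V.
Since E°cell > 0, the reaction is spontaneous under standard conditions.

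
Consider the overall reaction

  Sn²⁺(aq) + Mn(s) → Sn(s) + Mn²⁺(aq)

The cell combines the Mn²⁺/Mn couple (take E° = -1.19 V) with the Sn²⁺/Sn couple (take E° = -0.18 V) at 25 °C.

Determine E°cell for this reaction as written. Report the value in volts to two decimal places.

+1.01 V

The Sn²⁺/Sn couple has the higher reduction potential, so it is the cathode; Mn²⁺/Mn is oxidised at the anode.
E°cell = E°(cathode) − E°(anode) = (-0.18) − (-1.19) = +1.01 V.
Since E°cell > 0, the reaction is spontaneous under standard conditions.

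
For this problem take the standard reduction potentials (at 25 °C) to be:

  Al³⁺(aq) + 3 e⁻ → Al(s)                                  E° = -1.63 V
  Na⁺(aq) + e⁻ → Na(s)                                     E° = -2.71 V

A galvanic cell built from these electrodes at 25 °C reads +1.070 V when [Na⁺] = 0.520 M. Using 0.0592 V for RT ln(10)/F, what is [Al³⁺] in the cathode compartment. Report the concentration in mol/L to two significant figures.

0.044 M

Al³⁺/Al is the cathode, Na⁺/Na the anode: E°cell = +1.08 V, n = 3.
Overall reaction: Al³⁺(aq) + 3 Na(s) → Al(s) + 3 Na⁺(aq); Q = [Na⁺]^3/[Al³⁺]^1.
From E = E° − (0.0592/n) log Q: log Q = (E° − E)·n/0.0592 = (+1.08 − (+1.070))·3/0.0592 = 0.5068.
So 1·log[Al³⁺] = 3·log(0.52) − log Q = -0.8520 − (0.5068) = -1.3588; [Al³⁺] = 10^(-1.3588) ≈ 0.044 M.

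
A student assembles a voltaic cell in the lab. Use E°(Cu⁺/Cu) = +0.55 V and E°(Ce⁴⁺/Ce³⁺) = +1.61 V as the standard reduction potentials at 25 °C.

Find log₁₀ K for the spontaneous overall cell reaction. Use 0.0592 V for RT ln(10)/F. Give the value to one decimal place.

Cathode: Ce⁴⁺/Ce³⁺; anode: Cu⁺/Cu. E°cell = +1.06 V, n = 1.
log K = nE°cell / 0.0592 = (1)(+1.06) / 0.0592 = 17.9.

17.9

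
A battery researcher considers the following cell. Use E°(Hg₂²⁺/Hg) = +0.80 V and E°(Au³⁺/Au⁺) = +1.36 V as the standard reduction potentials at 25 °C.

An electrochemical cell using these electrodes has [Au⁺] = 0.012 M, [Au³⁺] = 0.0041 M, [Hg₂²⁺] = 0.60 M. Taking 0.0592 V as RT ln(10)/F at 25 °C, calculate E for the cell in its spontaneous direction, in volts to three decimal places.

Au³⁺/Au⁺ is the cathode (higher E°), Hg₂²⁺/Hg the anode: E°cell = +1.36 − (+0.80) = +0.56 V, n = 2.
Overall: Au³⁺(aq) + 2 Hg(l) → Au⁺(aq) + Hg₂²⁺(aq)
Q = [Au⁺]·[Hg₂²⁺] / ([Au³⁺]); log Q = 0.245.
E = E° − (0.0592/n) log Q = +0.56 − (0.0592/2)(0.245) = +0.553 V.

+0.553 V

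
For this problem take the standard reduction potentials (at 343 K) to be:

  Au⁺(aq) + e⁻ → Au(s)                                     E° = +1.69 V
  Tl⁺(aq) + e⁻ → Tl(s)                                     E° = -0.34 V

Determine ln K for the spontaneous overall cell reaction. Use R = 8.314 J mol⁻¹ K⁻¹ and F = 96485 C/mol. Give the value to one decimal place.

68.7

Cathode: Au⁺/Au; anode: Tl⁺/Tl. E°cell = (+1.69) − (-0.34) = +2.03 V, with n = 1.
ΔG° = −nFE° = −RT ln K, so ln K = nFE°/(RT) = (1)(96485)(+2.03) / ((8.314)(343)) = 68.683.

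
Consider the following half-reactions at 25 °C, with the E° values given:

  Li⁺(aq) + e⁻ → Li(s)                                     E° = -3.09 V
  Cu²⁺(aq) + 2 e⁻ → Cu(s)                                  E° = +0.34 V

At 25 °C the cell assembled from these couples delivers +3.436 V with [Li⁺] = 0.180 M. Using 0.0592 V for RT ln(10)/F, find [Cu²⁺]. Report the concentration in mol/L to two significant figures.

Cu²⁺/Cu is the cathode, Li⁺/Li the anode: E°cell = +3.43 V, n = 2.
Overall reaction: Cu²⁺(aq) + 2 Li(s) → Cu(s) + 2 Li⁺(aq); Q = [Li⁺]^2/[Cu²⁺]^1.
From E = E° − (0.0592/n) log Q: log Q = (E° − E)·n/0.0592 = (+3.43 − (+3.436))·2/0.0592 = -0.2027.
So 1·log[Cu²⁺] = 2·log(0.18) − log Q = -1.4895 − (-0.2027) = -1.2868; [Cu²⁺] = 10^(-1.2868) ≈ 0.052 M.

0.052 M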